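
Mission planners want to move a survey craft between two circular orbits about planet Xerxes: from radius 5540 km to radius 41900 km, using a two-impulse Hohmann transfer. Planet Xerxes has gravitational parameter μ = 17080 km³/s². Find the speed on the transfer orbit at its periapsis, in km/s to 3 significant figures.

v = 2.33 km/s

Transfer-ellipse semi-major axis a_t = (r₁ + r₂)/2 = (5540 + 41900)/2 = 23720 km.
At periapsis, r = 5540 km.
Applying v² = μ(2/r − 1/a_t): v = 2.334 km/s.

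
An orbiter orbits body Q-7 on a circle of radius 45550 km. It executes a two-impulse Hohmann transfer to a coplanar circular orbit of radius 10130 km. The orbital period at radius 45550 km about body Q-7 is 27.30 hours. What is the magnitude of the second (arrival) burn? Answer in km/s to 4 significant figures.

From Kepler's third law T² = 4π²r³/μ at r = 45550 km, T = 27.30 hours = 27.30 × 3600 s = 98280 s: μ = 4π²r³/T² = 3.86273×10^5 km³/s².
Semi-major axis of the transfer orbit: a_t = (45550 + 10130)/2 = 27840 km.
On the circular orbit at r = 10130 km, v_c = √(μ/r) = 6.175 km/s.
Vis-viva on the transfer ellipse at r = 10130 km gives v_t = √[μ(2/r − 1/a_t)] = 7.899 km/s.
Δv₂ = |v_t − v_c| = |7.899 − 6.175| = 1.724 km/s.

Δv₂ = 1.724 km/s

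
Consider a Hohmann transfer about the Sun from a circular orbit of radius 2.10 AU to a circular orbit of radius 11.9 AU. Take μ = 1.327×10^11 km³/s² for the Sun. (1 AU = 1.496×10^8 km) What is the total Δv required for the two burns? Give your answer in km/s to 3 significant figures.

In km: r₁ = 2.10 × 1.496×10^8 = 3.1416×10^8 km; r₂ = 11.9 × 1.496×10^8 = 1.78024×10^9 km.
Semi-major axis of the transfer orbit: a_t = (3.1416×10^8 + 1.78024×10^9)/2 = 1.0472×10^9 km.
At r₁ the circular-orbit speed is v₁ = √(μ/r₁) = 20.552 km/s.
On the transfer ellipse at r₁, vis-viva equation gives v_p = √[μ(2/r₁ − 1/a_t)] = 26.797 km/s.
First burn Δv₁ = |v_p − v₁| = 6.245 km/s.
At r₂, v₂ = √(μ/r₂) = 8.634 km/s.
Transfer-orbit speed at r₂: v_a = √[μ(2/r₂ − 1/a_t)] = 4.729 km/s.
Second burn Δv₂ = |v₂ − v_a| = 3.905 km/s.
Total Δv = Δv₁ + Δv₂ = 10.15 km/s.

Δv = 10.1 km/s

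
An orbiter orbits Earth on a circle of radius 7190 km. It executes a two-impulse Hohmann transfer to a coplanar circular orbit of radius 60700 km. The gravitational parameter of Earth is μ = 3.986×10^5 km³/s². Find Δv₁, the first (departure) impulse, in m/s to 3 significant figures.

Δv₁ = 2510 m/s

Semi-major axis of the transfer orbit: a_t = (7190 + 60700)/2 = 33945 km.
On the circular orbit at r = 7190 km, v_c = √(μ/r) = 7.446 km/s.
Transfer-orbit speed at the same r (vis-viva, a = a_t): v_t = √[μ(2/r − 1/a_t)] = 9.957 km/s.
Δv₁ = |v_t − v_c| = |9.957 − 7.446| = 2.511 km/s.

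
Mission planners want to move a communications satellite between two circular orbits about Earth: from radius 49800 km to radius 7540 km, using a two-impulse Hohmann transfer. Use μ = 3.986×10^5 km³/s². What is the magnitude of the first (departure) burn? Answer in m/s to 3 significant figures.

Semi-major axis of the transfer orbit: a_t = (49800 + 7540)/2 = 28670 km.
Circular speed at r = 49800 km: v_c = √(μ/r) = 2.829 km/s.
Vis-viva on the transfer ellipse at r = 49800 km gives v_t = √[μ(2/r − 1/a_t)] = 1.451 km/s.
Δv₁ = |v_t − v_c| = |1.451 − 2.829| = 1.378 km/s.

Δv₁ = 1380 m/s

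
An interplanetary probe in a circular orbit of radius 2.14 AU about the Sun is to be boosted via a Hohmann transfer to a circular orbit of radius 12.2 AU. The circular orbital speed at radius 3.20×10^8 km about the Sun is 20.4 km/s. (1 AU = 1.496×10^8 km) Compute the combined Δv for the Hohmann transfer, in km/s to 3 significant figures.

From the circular-orbit relation v² = μ/r at r = 3.20×10^8 km: μ = v²r = (20.4)² × 3.20×10^8 = 1.33171×10^11 km³/s².
In km: r₁ = 2.14 × 1.496×10^8 = 3.20144×10^8 km; r₂ = 12.2 × 1.496×10^8 = 1.82512×10^9 km.
Semi-major axis of the transfer orbit: a_t = (3.20144×10^8 + 1.82512×10^9)/2 = 1.072632×10^9 km.
At r₁ the circular-orbit speed is v₁ = √(μ/r₁) = 20.395 km/s.
Transfer-orbit speed at r₁ (vis-viva): v_p = √[μ(2/r₁ − 1/a_t)] = 26.604 km/s.
First burn Δv₁ = |v_p − v₁| = 6.209 km/s.
At r₂, v₂ = √(μ/r₂) = 8.542 km/s.
Transfer-orbit speed at r₂: v_a = √[μ(2/r₂ − 1/a_t)] = 4.667 km/s.
Second burn Δv₂ = |v₂ − v_a| = 3.875 km/s.
Total Δv = Δv₁ + Δv₂ = 10.08 km/s.

Δv = 10.1 km/s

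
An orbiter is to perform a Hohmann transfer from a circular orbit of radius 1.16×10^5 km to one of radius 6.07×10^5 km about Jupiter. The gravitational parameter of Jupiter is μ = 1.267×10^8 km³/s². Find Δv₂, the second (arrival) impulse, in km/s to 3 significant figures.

Δv₂ = 6.26 km/s

Semi-major axis of the transfer orbit: a_t = (1.160×10^5 + 6.070×10^5)/2 = 3.615×10^5 km.
On the circular orbit at r = 6.070×10^5 km, v_c = √(μ/r) = 14.4475 km/s.
Transfer-orbit speed at the same r (vis-viva, a = a_t): v_t = √[μ(2/r − 1/a_t)] = 8.18406 km/s.
Δv₂ = |v_t − v_c| = |8.18406 − 14.4475| = 6.263 km/s.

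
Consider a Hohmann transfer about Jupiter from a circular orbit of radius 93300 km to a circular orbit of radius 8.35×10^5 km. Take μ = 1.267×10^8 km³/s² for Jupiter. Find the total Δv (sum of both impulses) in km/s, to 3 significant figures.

Δv = 19.4 km/s

The Hohmann ellipse has a_t = (r₁ + r₂)/2 = 4.6415×10^5 km.
Circular speed at r₁: v₁ = √(μ/r₁) = √(1.267×10^8/93300) = 36.851 km/s.
Transfer-orbit speed at r₁ (vis-viva): v_p = √[μ(2/r₁ − 1/a_t)] = 49.427 km/s.
First burn Δv₁ = |v_p − v₁| = 12.576 km/s.
At r₂, v₂ = √(μ/r₂) = 12.31814 km/s.
Transfer-orbit speed at r₂: v_a = √[μ(2/r₂ − 1/a_t)] = 5.522767 km/s.
Second burn Δv₂ = |v₂ − v_a| = 6.7954 km/s.
Δv = Δv₁ + Δv₂ = 12.576 + 6.7954 = 19.37 km/s.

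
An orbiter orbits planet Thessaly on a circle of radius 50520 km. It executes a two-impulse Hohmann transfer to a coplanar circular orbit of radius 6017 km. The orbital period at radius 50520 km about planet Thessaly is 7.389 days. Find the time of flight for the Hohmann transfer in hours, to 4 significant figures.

t = 37.11 hours

From Kepler's third law T² = 4π²r³/μ at r = 50520 km, T = 7.389 days = 7.389 × 86400 s = 6.384096×10^5 s: μ = 4π²r³/T² = 12489.7 km³/s².
The Hohmann ellipse has a_t = (r₁ + r₂)/2 = 28268.5 km.
Transfer time t = π√(a_t³/μ) = π√((28268.5)³ / 12489.7) = 1.336×10^5 s.
Converting: 1.336×10^5 s ÷ 3600 s/hour = 37.11 hours.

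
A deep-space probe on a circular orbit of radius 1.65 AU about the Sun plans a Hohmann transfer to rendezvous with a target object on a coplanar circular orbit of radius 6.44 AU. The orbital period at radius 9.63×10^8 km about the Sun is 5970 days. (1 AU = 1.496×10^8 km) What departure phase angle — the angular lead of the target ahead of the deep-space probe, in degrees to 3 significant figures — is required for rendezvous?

φ = 90.4°

From Kepler's third law T² = 4π²r³/μ at r = 9.63×10^8 km, T = 5970 days = 5970 × 86400 s = 5.15808×10^8 s: μ = 4π²r³/T² = 1.32514×10^11 km³/s².
In km: r₁ = 1.65 × 1.496×10^8 = 2.4684×10^8 km; r₂ = 6.44 × 1.496×10^8 = 9.63424×10^8 km.
Semi-major axis of the transfer orbit: a_t = (2.4684×10^8 + 9.63424×10^8)/2 = 6.05132×10^8 km.
Transfer time t = π√(a_t³/μ) = 1.2847×10^8 s.
Target angular speed ω₂ = √(μ/r₂³) = 1.2173×10^-8 rad/s.
Angle swept by the target during transfer: ω₂·t = 1.5639 rad = 89.60°.
The deep-space probe traverses 180° on the transfer ellipse, so the target must lead by 180° − 89.60° = 90.4°.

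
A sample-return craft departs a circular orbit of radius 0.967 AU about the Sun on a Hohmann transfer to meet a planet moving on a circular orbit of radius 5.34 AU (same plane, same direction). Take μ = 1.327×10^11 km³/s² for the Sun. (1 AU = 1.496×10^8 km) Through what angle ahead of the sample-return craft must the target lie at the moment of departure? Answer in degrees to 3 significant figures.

φ = 98.3°

In km: r₁ = 0.967 × 1.496×10^8 = 1.446632×10^8 km; r₂ = 5.34 × 1.496×10^8 = 7.98864×10^8 km.
Semi-major axis of the transfer orbit: a_t = (1.446632×10^8 + 7.98864×10^8)/2 = 4.717636×10^8 km.
Transfer time t = π√(a_t³/μ) = 8.8369×10^7 s.
The target's mean motion on its circular orbit is ω₂ = √(μ/r₂³) = 1.6133×10^-8 rad/s.
Angle swept by the target during transfer: ω₂·t = 1.4257 rad = 81.69°.
Arrival is 180° from departure on the ellipse, so φ = 180° − 81.69° = 98.3°.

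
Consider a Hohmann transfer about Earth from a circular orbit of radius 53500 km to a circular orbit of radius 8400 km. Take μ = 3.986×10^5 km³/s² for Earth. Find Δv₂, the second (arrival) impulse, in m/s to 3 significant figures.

The Hohmann ellipse has a_t = (r₁ + r₂)/2 = 30950 km.
Circular speed at r = 8400 km: v_c = √(μ/r) = 6.889 km/s.
Transfer-orbit speed at the same r (vis-viva, a = a_t): v_t = √[μ(2/r − 1/a_t)] = 9.057 km/s.
Δv₂ = |v_t − v_c| = |9.057 − 6.889| = 2.168 km/s.

Δv₂ = 2170 m/s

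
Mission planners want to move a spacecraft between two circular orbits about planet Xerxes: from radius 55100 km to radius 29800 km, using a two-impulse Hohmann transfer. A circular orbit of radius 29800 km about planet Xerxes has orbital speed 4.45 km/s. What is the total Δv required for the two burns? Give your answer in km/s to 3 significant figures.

From the circular-orbit relation v² = μ/r at r = 29800 km: μ = v²r = (4.45)² × 29800 = 5.90115×10^5 km³/s².
Semi-major axis of the transfer orbit: a_t = (55100 + 29800)/2 = 42450 km.
Circular speed at r₁: v₁ = √(μ/r₁) = √(5.90115×10^5/55100) = 3.2725956 km/s.
Transfer-orbit speed at r₁ (v² = μ(2/r − 1/a)): v_a = √[μ(2/r₁ − 1/a_t)] = 2.7419632 km/s.
First burn Δv₁ = |v_a − v₁| = 0.530632 km/s.
Circular speed at r₂: v₂ = √(μ/r₂) = 4.450000 km/s.
Transfer-orbit speed at r₂: v_p = √[μ(2/r₂ − 1/a_t)] = 5.069872 km/s.
Second burn Δv₂ = |v₂ − v_p| = 0.619872 km/s.
Δv = Δv₁ + Δv₂ = 0.530632 + 0.619872 = 1.151 km/s.

Δv = 1.15 km/s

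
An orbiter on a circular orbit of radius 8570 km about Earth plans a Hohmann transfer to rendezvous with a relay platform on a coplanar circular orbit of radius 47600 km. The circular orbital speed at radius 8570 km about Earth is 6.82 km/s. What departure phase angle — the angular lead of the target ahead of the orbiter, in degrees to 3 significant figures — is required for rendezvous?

φ = 98.4°

From the circular-orbit relation v² = μ/r at r = 8570 km: μ = v²r = (6.82)² × 8570 = 3.98611×10^5 km³/s².
Transfer-ellipse semi-major axis a_t = (r₁ + r₂)/2 = (8570 + 47600)/2 = 28085 km.
The half-period of the transfer ellipse is t = π√(a_t³/μ) = 23420 s.
The target's mean motion on its circular orbit is ω₂ = √(μ/r₂³) = 6.0795×10^-5 rad/s.
Angle swept by the target during transfer: ω₂·t = 1.4238 rad = 81.58°.
The orbiter traverses 180° on the transfer ellipse, so the target must lead by 180° − 81.58° = 98.4°.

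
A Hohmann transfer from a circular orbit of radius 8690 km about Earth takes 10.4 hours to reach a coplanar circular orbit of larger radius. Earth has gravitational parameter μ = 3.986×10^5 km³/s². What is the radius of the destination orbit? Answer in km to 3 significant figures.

Transfer time t = 10.4 hours = 37440 s, and t = π√(a_t³/μ).
So a_t = (μ t²/π²)^(1/3) = (3.986×10^5 × (37440)² / π²)^(1/3) = 38398 km.
Since a_t = (r₁ + r₂)/2, r₂ = 2a_t − r₁ = 2×38398 − 8690 = 68106 km.

r₂ = 68100 km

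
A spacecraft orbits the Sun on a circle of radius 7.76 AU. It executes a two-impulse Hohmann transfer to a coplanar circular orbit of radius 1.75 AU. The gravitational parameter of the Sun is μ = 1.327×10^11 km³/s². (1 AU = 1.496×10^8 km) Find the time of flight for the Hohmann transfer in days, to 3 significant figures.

In km: r₁ = 7.76 × 1.496×10^8 = 1.160896×10^9 km; r₂ = 1.75 × 1.496×10^8 = 2.618×10^8 km.
Semi-major axis of the transfer orbit: a_t = (1.160896×10^9 + 2.618×10^8)/2 = 7.11348×10^8 km.
Transfer time t = π√(a_t³/μ) = π√((7.11348×10^8)³ / 1.327×10^11) = 1.636×10^8 s.
Converting: 1.636×10^8 s ÷ 86400 s/day = 1890 days.

t = 1890 days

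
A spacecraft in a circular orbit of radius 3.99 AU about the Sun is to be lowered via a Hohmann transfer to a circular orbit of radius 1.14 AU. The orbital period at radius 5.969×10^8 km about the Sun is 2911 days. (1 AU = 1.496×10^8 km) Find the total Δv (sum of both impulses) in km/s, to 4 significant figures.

Δv = 11.87 km/s

From Kepler's third law T² = 4π²r³/μ at r = 5.969×10^8 km, T = 2911 days = 2911 × 86400 s = 2.515104×10^8 s: μ = 4π²r³/T² = 1.32725×10^11 km³/s².
In km: r₁ = 3.99 × 1.496×10^8 = 5.96904×10^8 km; r₂ = 1.14 × 1.496×10^8 = 1.70544×10^8 km.
The Hohmann ellipse has a_t = (r₁ + r₂)/2 = 3.83724×10^8 km.
Circular speed at r₁: v₁ = √(μ/r₁) = √(1.32725×10^11/5.96904×10^8) = 14.912 km/s.
On the transfer ellipse at r₁, v² = μ(2/r − 1/a) gives v_a = √[μ(2/r₁ − 1/a_t)] = 9.9411 km/s.
First burn Δv₁ = |v_a − v₁| = 4.971 km/s.
At r₂, v₂ = √(μ/r₂) = 27.897 km/s.
Transfer-orbit speed at r₂: v_p = √[μ(2/r₂ − 1/a_t)] = 34.794 km/s.
Second burn Δv₂ = |v₂ − v_p| = 6.897 km/s.
Total Δv = Δv₁ + Δv₂ = 11.87 km/s.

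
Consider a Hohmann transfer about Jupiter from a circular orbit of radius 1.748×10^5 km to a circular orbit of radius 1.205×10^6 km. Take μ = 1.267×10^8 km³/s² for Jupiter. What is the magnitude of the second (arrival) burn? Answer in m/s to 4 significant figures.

The Hohmann ellipse has a_t = (r₁ + r₂)/2 = 6.899×10^5 km.
On the circular orbit at r = 1.205×10^6 km, v_c = √(μ/r) = 10.2540 km/s.
Vis-viva on the transfer ellipse at r = 1.205×10^6 km gives v_t = √[μ(2/r − 1/a_t)] = 5.16146 km/s.
Δv₂ = |v_t − v_c| = |5.16146 − 10.2540| = 5.093 km/s.

Δv₂ = 5093 m/s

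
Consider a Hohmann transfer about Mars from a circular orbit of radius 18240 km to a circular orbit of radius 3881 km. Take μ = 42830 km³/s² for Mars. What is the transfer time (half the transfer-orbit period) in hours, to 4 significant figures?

Transfer-ellipse semi-major axis a_t = (r₁ + r₂)/2 = (18240 + 3881)/2 = 11060.5 km.
Half the transfer-orbit period gives t = π√(a_t³/μ) = 17658 s.
Converting: 17658 s ÷ 3600 s/hour = 4.905 hours.

t = 4.905 hours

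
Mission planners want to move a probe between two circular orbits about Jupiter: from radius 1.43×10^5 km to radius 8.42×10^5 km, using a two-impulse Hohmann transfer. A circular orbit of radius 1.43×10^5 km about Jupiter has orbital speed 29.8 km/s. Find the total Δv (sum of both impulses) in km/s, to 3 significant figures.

Δv = 14.8 km/s

From the circular-orbit relation v² = μ/r at r = 1.43×10^5 km: μ = v²r = (29.8)² × 1.43×10^5 = 1.26990×10^8 km³/s².
The Hohmann ellipse has a_t = (r₁ + r₂)/2 = 4.925×10^5 km.
At r₁ the circular-orbit speed is v₁ = √(μ/r₁) = 29.800 km/s.
On the transfer ellipse at r₁, v² = μ(2/r − 1/a) gives v_p = √[μ(2/r₁ − 1/a_t)] = 38.965 km/s.
First burn Δv₁ = |v_p − v₁| = 9.165 km/s.
At r₂, v₂ = √(μ/r₂) = 12.28 km/s.
Transfer-orbit speed at r₂: v_a = √[μ(2/r₂ − 1/a_t)] = 6.617 km/s.
Second burn Δv₂ = |v₂ − v_a| = 5.663 km/s.
Δv = Δv₁ + Δv₂ = 9.165 + 5.663 = 14.83 km/s.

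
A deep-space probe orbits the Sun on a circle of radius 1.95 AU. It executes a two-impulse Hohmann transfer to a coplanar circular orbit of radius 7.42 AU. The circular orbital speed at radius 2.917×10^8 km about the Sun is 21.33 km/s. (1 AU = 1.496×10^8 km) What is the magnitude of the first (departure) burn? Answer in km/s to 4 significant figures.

Δv₁ = 5.513 km/s

From the circular-orbit relation v² = μ/r at r = 2.917×10^8 km: μ = v²r = (21.33)² × 2.917×10^8 = 1.32714×10^11 km³/s².
In km: r₁ = 1.95 × 1.496×10^8 = 2.9172×10^8 km; r₂ = 7.42 × 1.496×10^8 = 1.110032×10^9 km.
The Hohmann ellipse has a_t = (r₁ + r₂)/2 = 7.00876×10^8 km.
Circular speed at r = 2.9172×10^8 km: v_c = √(μ/r) = 21.3293 km/s.
Transfer-orbit speed at the same r (vis-viva, a = a_t): v_t = √[μ(2/r − 1/a_t)] = 26.8425 km/s.
Δv₁ = |v_t − v_c| = |26.8425 − 21.3293| = 5.513 km/s.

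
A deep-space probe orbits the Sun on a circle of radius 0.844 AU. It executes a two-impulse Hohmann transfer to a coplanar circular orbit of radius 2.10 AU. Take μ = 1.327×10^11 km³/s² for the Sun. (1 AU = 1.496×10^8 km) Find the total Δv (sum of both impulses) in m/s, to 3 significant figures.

Δv = 11300 m/s

In km: r₁ = 0.844 × 1.496×10^8 = 1.262624×10^8 km; r₂ = 2.10 × 1.496×10^8 = 3.1416×10^8 km.
Semi-major axis of the transfer orbit: a_t = (1.262624×10^8 + 3.1416×10^8)/2 = 2.202112×10^8 km.
Circular speed at r₁: v₁ = √(μ/r₁) = √(1.327×10^11/1.262624×10^8) = 32.419 km/s.
On the transfer ellipse at r₁, vis-viva gives v_p = √[μ(2/r₁ − 1/a_t)] = 38.722 km/s.
First burn Δv₁ = |v_p − v₁| = 6.303 km/s.
Circular speed at r₂: v₂ = √(μ/r₂) = 20.55 km/s.
Transfer-orbit speed at r₂: v_a = √[μ(2/r₂ − 1/a_t)] = 15.56 km/s.
Second burn Δv₂ = |v₂ − v_a| = 4.990 km/s.
Total Δv = Δv₁ + Δv₂ = 11.29 km/s.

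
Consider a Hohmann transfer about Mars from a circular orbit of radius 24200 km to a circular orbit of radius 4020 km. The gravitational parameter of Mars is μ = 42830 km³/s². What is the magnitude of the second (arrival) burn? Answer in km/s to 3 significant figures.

Δv₂ = 1.01 km/s

Transfer-ellipse semi-major axis a_t = (r₁ + r₂)/2 = (24200 + 4020)/2 = 14110 km.
On the circular orbit at r = 4020 km, v_c = √(μ/r) = 3.264 km/s.
Vis-viva on the transfer ellipse at r = 4020 km gives v_t = √[μ(2/r − 1/a_t)] = 4.275 km/s.
Δv₂ = |v_t − v_c| = |4.275 − 3.264| = 1.011 km/s.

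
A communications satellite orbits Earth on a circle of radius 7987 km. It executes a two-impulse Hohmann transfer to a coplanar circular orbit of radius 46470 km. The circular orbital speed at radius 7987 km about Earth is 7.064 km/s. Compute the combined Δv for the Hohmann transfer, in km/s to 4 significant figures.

Δv = 3.507 km/s

From the circular-orbit relation v² = μ/r at r = 7987 km: μ = v²r = (7.064)² × 7987 = 3.98552×10^5 km³/s².
Semi-major axis of the transfer orbit: a_t = (7987 + 46470)/2 = 27228.5 km.
Circular speed at r₁: v₁ = √(μ/r₁) = √(3.98552×10^5/7987) = 7.0640 km/s.
On the transfer ellipse at r₁, v² = μ(2/r − 1/a) gives v_p = √[μ(2/r₁ − 1/a_t)] = 9.2284 km/s.
First burn Δv₁ = |v_p − v₁| = 2.1644 km/s.
At r₂, v₂ = √(μ/r₂) = 2.9286 km/s.
Transfer-orbit speed at r₂: v_a = √[μ(2/r₂ − 1/a_t)] = 1.5861 km/s.
Second burn Δv₂ = |v₂ − v_a| = 1.3425 km/s.
Total Δv = Δv₁ + Δv₂ = 3.507 km/s.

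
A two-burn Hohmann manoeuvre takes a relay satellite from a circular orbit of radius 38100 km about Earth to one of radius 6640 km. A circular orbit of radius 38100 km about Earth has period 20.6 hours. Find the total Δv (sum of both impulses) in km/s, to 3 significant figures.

Δv = 3.83 km/s

From Kepler's third law T² = 4π²r³/μ at r = 38100 km, T = 20.6 hours = 20.6 × 3600 s = 74160 s: μ = 4π²r³/T² = 3.97004×10^5 km³/s².
Transfer-ellipse semi-major axis a_t = (r₁ + r₂)/2 = (38100 + 6640)/2 = 22370 km.
At r₁ the circular-orbit speed is v₁ = √(μ/r₁) = 3.228 km/s.
On the transfer ellipse at r₁, vis-viva gives v_a = √[μ(2/r₁ − 1/a_t)] = 1.759 km/s.
First burn Δv₁ = |v_a − v₁| = 1.469 km/s.
At r₂, v₂ = √(μ/r₂) = 7.7324 km/s.
Transfer-orbit speed at r₂: v_p = √[μ(2/r₂ − 1/a_t)] = 10.091 km/s.
Second burn Δv₂ = |v₂ − v_p| = 2.359 km/s.
Total Δv = Δv₁ + Δv₂ = 3.828 km/s.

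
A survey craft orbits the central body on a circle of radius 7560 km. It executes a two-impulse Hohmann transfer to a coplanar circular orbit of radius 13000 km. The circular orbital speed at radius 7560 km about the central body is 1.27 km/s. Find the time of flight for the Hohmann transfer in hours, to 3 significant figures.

From the circular-orbit relation v² = μ/r at r = 7560 km: μ = v²r = (1.27)² × 7560 = 12193.5 km³/s².
Transfer-ellipse semi-major axis a_t = (r₁ + r₂)/2 = (7560 + 13000)/2 = 10280 km.
By Kepler's third law the transfer-orbit period is T = 2π√(a_t³/μ), so t = T/2 = 29650 s.
Converting: 29650 s ÷ 3600 s/hour = 8.24 hours.

t = 8.24 hours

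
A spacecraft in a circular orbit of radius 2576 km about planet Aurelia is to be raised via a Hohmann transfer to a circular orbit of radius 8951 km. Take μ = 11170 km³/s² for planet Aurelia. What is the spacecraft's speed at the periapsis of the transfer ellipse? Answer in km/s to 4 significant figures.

v = 2.595 km/s

Transfer-ellipse semi-major axis a_t = (r₁ + r₂)/2 = (2576 + 8951)/2 = 5763.5 km.
The periapsis of the transfer ellipse is at r = 2576 km.
From the vis-viva equation, v = √[μ(2/r − 1/a_t)] = 2.595 km/s.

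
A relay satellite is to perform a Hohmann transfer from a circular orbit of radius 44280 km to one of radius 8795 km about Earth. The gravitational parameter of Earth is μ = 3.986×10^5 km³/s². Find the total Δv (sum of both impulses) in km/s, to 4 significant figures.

The Hohmann ellipse has a_t = (r₁ + r₂)/2 = 26537.5 km.
Circular speed at r₁: v₁ = √(μ/r₁) = √(3.986×10^5/44280) = 3.000 km/s.
On the transfer ellipse at r₁, v² = μ(2/r − 1/a) gives v_a = √[μ(2/r₁ − 1/a_t)] = 1.727 km/s.
First burn Δv₁ = |v_a − v₁| = 1.273 km/s.
Circular speed at r₂: v₂ = √(μ/r₂) = 6.732 km/s.
Transfer-orbit speed at r₂: v_p = √[μ(2/r₂ − 1/a_t)] = 8.696 km/s.
Second burn Δv₂ = |v₂ − v_p| = 1.964 km/s.
Δv = Δv₁ + Δv₂ = 1.273 + 1.964 = 3.237 km/s.

Δv = 3.237 km/s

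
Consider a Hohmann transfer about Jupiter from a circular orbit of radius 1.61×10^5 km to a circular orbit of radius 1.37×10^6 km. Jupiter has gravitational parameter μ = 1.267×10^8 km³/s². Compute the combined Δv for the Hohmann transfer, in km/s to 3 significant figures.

Transfer-ellipse semi-major axis a_t = (r₁ + r₂)/2 = (1.610×10^5 + 1.370×10^6)/2 = 7.655×10^5 km.
At r₁ the circular-orbit speed is v₁ = √(μ/r₁) = 28.053 km/s.
On the transfer ellipse at r₁, vis-viva gives v_p = √[μ(2/r₁ − 1/a_t)] = 37.529 km/s.
First burn Δv₁ = |v_p − v₁| = 9.476 km/s.
At r₂, v₂ = √(μ/r₂) = 9.6167 km/s.
Transfer-orbit speed at r₂: v_a = √[μ(2/r₂ − 1/a_t)] = 4.4103 km/s.
Second burn Δv₂ = |v₂ − v_a| = 5.206 km/s.
Δv = Δv₁ + Δv₂ = 9.476 + 5.206 = 14.68 km/s.

Δv = 14.7 km/s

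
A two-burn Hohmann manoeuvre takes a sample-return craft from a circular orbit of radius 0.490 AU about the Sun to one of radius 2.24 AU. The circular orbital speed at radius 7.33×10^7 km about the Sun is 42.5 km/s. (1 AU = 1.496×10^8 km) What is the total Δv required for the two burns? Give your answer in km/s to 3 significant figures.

Δv = 19.9 km/s

From the circular-orbit relation v² = μ/r at r = 7.33×10^7 km: μ = v²r = (42.5)² × 7.33×10^7 = 1.32398×10^11 km³/s².
In km: r₁ = 0.490 × 1.496×10^8 = 7.3304×10^7 km; r₂ = 2.24 × 1.496×10^8 = 3.35104×10^8 km.
Semi-major axis of the transfer orbit: a_t = (7.3304×10^7 + 3.35104×10^8)/2 = 2.04204×10^8 km.
Circular speed at r₁: v₁ = √(μ/r₁) = √(1.32398×10^11/7.3304×10^7) = 42.50 km/s.
On the transfer ellipse at r₁, v² = μ(2/r − 1/a) gives v_p = √[μ(2/r₁ − 1/a_t)] = 54.44 km/s.
First burn Δv₁ = |v_p − v₁| = 11.94 km/s.
Circular speed at r₂: v₂ = √(μ/r₂) = 19.877 km/s.
Transfer-orbit speed at r₂: v_a = √[μ(2/r₂ − 1/a_t)] = 11.909 km/s.
Second burn Δv₂ = |v₂ − v_a| = 7.968 km/s.
Total Δv = Δv₁ + Δv₂ = 19.91 km/s.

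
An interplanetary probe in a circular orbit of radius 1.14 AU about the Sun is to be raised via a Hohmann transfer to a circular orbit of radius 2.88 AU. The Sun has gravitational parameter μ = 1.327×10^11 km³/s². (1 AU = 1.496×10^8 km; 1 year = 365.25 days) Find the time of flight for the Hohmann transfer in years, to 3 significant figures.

t = 1.42 years

In km: r₁ = 1.14 × 1.496×10^8 = 1.70544×10^8 km; r₂ = 2.88 × 1.496×10^8 = 4.30848×10^8 km.
Semi-major axis of the transfer orbit: a_t = (1.70544×10^8 + 4.30848×10^8)/2 = 3.00696×10^8 km.
Half the transfer-orbit period gives t = π√(a_t³/μ) = 4.4968×10^7 s.
Converting: 4.4968×10^7 s ÷ 3.15576×10^7 s/year (365.25 × 86400) = 1.42 years.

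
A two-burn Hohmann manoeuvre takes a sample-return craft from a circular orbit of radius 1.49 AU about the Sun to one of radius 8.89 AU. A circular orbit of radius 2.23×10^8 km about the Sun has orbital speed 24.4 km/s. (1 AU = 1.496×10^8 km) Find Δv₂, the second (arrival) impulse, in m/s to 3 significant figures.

Δv₂ = 4640 m/s

From the circular-orbit relation v² = μ/r at r = 2.23×10^8 km: μ = v²r = (24.4)² × 2.23×10^8 = 1.32765×10^11 km³/s².
In km: r₁ = 1.49 × 1.496×10^8 = 2.22904×10^8 km; r₂ = 8.89 × 1.496×10^8 = 1.329944×10^9 km.
Transfer-ellipse semi-major axis a_t = (r₁ + r₂)/2 = (2.22904×10^8 + 1.329944×10^9)/2 = 7.76424×10^8 km.
On the circular orbit at r = 1.329944×10^9 km, v_c = √(μ/r) = 9.991 km/s.
Transfer-orbit speed at the same r (vis-viva, a = a_t): v_t = √[μ(2/r − 1/a_t)] = 5.353 km/s.
Δv₂ = |v_t − v_c| = |5.353 − 9.991| = 4.638 km/s.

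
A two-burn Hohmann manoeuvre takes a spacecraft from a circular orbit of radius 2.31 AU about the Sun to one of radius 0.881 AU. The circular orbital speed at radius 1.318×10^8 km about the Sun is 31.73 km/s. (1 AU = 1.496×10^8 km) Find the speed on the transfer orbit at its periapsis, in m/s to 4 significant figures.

v = 38180 m/s

From the circular-orbit relation v² = μ/r at r = 1.318×10^8 km: μ = v²r = (31.73)² × 1.318×10^8 = 1.32695×10^11 km³/s².
In km: r₁ = 2.31 × 1.496×10^8 = 3.45576×10^8 km; r₂ = 0.881 × 1.496×10^8 = 1.317976×10^8 km.
Semi-major axis of the transfer orbit: a_t = (3.45576×10^8 + 1.317976×10^8)/2 = 2.386868×10^8 km.
At periapsis, r = 1.317976×10^8 km.
From the vis-viva equation, v = √[μ(2/r − 1/a_t)] = 38.18 km/s.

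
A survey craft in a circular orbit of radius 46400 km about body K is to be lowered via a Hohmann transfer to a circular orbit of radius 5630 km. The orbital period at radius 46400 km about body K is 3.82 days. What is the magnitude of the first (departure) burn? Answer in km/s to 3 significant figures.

Δv₁ = 0.472 km/s

From Kepler's third law T² = 4π²r³/μ at r = 46400 km, T = 3.82 days = 3.82 × 86400 s = 3.30048×10^5 s: μ = 4π²r³/T² = 36204.2 km³/s².
Semi-major axis of the transfer orbit: a_t = (46400 + 5630)/2 = 26015 km.
On the circular orbit at r = 46400 km, v_c = √(μ/r) = 0.8833 km/s.
Transfer-orbit speed at the same r (vis-viva, a = a_t): v_t = √[μ(2/r − 1/a_t)] = 0.4109 km/s.
Δv₁ = |v_t − v_c| = |0.4109 − 0.8833| = 0.4724 km/s.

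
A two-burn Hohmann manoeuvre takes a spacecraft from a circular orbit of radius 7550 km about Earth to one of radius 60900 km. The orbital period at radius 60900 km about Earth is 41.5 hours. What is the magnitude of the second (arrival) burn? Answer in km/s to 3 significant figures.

From Kepler's third law T² = 4π²r³/μ at r = 60900 km, T = 41.5 hours = 41.5 × 3600 s = 1.494×10^5 s: μ = 4π²r³/T² = 3.99494×10^5 km³/s².
The Hohmann ellipse has a_t = (r₁ + r₂)/2 = 34225 km.
On the circular orbit at r = 60900 km, v_c = √(μ/r) = 2.561 km/s.
Transfer-orbit speed at the same r (vis-viva, a = a_t): v_t = √[μ(2/r − 1/a_t)] = 1.203 km/s.
Δv₂ = |v_t − v_c| = |1.203 − 2.561| = 1.358 km/s.

Δv₂ = 1.36 km/s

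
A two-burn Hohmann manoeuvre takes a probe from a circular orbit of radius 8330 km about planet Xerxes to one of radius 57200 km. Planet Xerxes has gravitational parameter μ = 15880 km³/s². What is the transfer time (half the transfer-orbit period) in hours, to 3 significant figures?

Transfer-ellipse semi-major axis a_t = (r₁ + r₂)/2 = (8330 + 57200)/2 = 32765 km.
Half the transfer-orbit period gives t = π√(a_t³/μ) = 1.479×10^5 s.
Converting: 1.479×10^5 s ÷ 3600 s/hour = 41.1 hours.

t = 41.1 hours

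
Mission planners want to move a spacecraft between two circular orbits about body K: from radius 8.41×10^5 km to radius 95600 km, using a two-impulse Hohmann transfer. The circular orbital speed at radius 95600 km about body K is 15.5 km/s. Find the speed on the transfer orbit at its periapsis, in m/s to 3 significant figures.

v = 20800 m/s

From the circular-orbit relation v² = μ/r at r = 95600 km: μ = v²r = (15.5)² × 95600 = 2.29679×10^7 km³/s².
The Hohmann ellipse has a_t = (r₁ + r₂)/2 = 4.683×10^5 km.
The periapsis of the transfer ellipse is at r = 95600 km.
Vis-viva: v = √[μ(2/r − 1/a_t)] = √[2.29679×10^7 × (2/95600 − 1/4.683×10^5)] = 20.77 km/s.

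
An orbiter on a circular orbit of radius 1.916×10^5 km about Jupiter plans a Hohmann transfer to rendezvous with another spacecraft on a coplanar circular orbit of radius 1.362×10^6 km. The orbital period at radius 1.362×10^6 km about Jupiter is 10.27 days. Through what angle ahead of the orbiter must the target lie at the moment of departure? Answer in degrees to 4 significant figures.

From Kepler's third law T² = 4π²r³/μ at r = 1.362×10^6 km, T = 10.27 days = 10.27 × 86400 s = 8.87328×10^5 s: μ = 4π²r³/T² = 1.26684×10^8 km³/s².
Transfer-ellipse semi-major axis a_t = (r₁ + r₂)/2 = (1.916×10^5 + 1.362×10^6)/2 = 7.768×10^5 km.
Transfer time t = π√(a_t³/μ) = 1.911×10^5 s.
The target's mean motion on its circular orbit is ω₂ = √(μ/r₂³) = 7.081×10^-6 rad/s.
Angle swept by the target during transfer: ω₂·t = 1.3532 rad = 77.53°.
The orbiter traverses 180° on the transfer ellipse, so the target must lead by 180° − 77.53° = 102.5°.

φ = 102.5°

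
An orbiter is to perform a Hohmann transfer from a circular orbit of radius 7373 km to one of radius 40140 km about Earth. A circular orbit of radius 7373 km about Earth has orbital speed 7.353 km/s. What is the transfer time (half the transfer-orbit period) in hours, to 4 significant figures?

t = 5.061 hours

From the circular-orbit relation v² = μ/r at r = 7373 km: μ = v²r = (7.353)² × 7373 = 3.98633×10^5 km³/s².
Transfer-ellipse semi-major axis a_t = (r₁ + r₂)/2 = (7373 + 40140)/2 = 23756.5 km.
Transfer time t = π√(a_t³/μ) = π√((23756.5)³ / 3.98633×10^5) = 18220 s.
Converting: 18220 s ÷ 3600 s/hour = 5.061 hours.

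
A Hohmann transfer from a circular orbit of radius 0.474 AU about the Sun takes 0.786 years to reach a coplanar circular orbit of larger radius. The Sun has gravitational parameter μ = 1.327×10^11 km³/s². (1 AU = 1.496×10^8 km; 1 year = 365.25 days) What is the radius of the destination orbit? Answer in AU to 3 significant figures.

In km: r₁ = 0.474 × 1.496×10^8 = 7.09104×10^7 km.
Transfer time t = 0.786 years × 365.25 × 86400 s = 2.48042736×10^7 s, and t = π√(a_t³/μ).
So a_t = (μ t²/π²)^(1/3) = (1.327×10^11 × (2.48042736×10^7)² / π²)^(1/3) = 2.0224×10^8 km.
Since a_t = (r₁ + r₂)/2, r₂ = 2a_t − r₁ = 2×2.0224×10^8 − 7.09104×10^7 = 3.335696×10^8 km.
In AU: r₂ = 3.335696×10^8 / 1.496×10^8 = 2.23 AU.

r₂ = 2.23 AU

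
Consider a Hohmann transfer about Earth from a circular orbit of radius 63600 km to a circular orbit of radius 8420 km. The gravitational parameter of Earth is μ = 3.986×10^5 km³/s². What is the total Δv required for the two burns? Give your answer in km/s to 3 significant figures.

Transfer-ellipse semi-major axis a_t = (r₁ + r₂)/2 = (63600 + 8420)/2 = 36010 km.
At r₁ the circular-orbit speed is v₁ = √(μ/r₁) = 2.5035 km/s.
On the transfer ellipse at r₁, vis-viva equation gives v_a = √[μ(2/r₁ − 1/a_t)] = 1.2106 km/s.
First burn Δv₁ = |v_a − v₁| = 1.293 km/s.
Circular speed at r₂: v₂ = √(μ/r₂) = 6.88038 km/s.
Transfer-orbit speed at r₂: v_p = √[μ(2/r₂ − 1/a_t)] = 9.14386 km/s.
Second burn Δv₂ = |v₂ − v_p| = 2.263 km/s.
Δv = Δv₁ + Δv₂ = 1.293 + 2.263 = 3.556 km/s.

Δv = 3.56 km/s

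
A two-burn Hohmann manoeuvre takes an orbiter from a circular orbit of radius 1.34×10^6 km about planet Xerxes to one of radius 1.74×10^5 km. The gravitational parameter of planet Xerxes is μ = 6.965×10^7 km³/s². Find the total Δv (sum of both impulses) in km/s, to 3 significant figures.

Δv = 10.4 km/s

Transfer-ellipse semi-major axis a_t = (r₁ + r₂)/2 = (1.340×10^6 + 1.740×10^5)/2 = 7.570×10^5 km.
Circular speed at r₁: v₁ = √(μ/r₁) = √(6.965×10^7/1.340×10^6) = 7.2096 km/s.
Transfer-orbit speed at r₁ (vis-viva): v_a = √[μ(2/r₁ − 1/a_t)] = 3.4565 km/s.
First burn Δv₁ = |v_a − v₁| = 3.7531 km/s.
At r₂, v₂ = √(μ/r₂) = 20.0072 km/s.
Transfer-orbit speed at r₂: v_p = √[μ(2/r₂ − 1/a_t)] = 26.6189 km/s.
Second burn Δv₂ = |v₂ − v_p| = 6.6117 km/s.
Total Δv = Δv₁ + Δv₂ = 10.36 km/s.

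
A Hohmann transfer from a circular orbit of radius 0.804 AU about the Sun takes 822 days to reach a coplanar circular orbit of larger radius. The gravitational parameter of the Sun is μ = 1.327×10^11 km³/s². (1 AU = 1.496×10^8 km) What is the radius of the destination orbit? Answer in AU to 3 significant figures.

In km: r₁ = 0.804 × 1.496×10^8 = 1.202784×10^8 km.
Transfer time t = 822 days = 7.10208×10^7 s, and t = π√(a_t³/μ).
So a_t = (μ t²/π²)^(1/3) = (1.327×10^11 × (7.10208×10^7)² / π²)^(1/3) = 4.0780×10^8 km.
Since a_t = (r₁ + r₂)/2, r₂ = 2a_t − r₁ = 2×4.0780×10^8 − 1.202784×10^8 = 6.953216×10^8 km.
In AU: r₂ = 6.953216×10^8 / 1.496×10^8 = 4.65 AU.

r₂ = 4.65 AU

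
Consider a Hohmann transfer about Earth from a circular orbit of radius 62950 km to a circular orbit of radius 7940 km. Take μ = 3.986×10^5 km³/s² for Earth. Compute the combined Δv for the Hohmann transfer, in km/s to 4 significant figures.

Semi-major axis of the transfer orbit: a_t = (62950 + 7940)/2 = 35445 km.
Circular speed at r₁: v₁ = √(μ/r₁) = √(3.986×10^5/62950) = 2.516 km/s.
Transfer-orbit speed at r₁ (v² = μ(2/r − 1/a)): v_a = √[μ(2/r₁ − 1/a_t)] = 1.191 km/s.
First burn Δv₁ = |v_a − v₁| = 1.325 km/s.
At r₂, v₂ = √(μ/r₂) = 7.085 km/s.
Transfer-orbit speed at r₂: v_p = √[μ(2/r₂ − 1/a_t)] = 9.442 km/s.
Second burn Δv₂ = |v₂ − v_p| = 2.357 km/s.
Total Δv = Δv₁ + Δv₂ = 3.682 km/s.

Δv = 3.682 km/s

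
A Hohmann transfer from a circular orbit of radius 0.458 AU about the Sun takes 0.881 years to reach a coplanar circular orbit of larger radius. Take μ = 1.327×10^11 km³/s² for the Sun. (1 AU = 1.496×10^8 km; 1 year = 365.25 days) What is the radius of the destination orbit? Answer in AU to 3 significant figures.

In km: r₁ = 0.458 × 1.496×10^8 = 6.85168×10^7 km.
Transfer time t = 0.881 years × 365.25 × 86400 s = 2.78022456×10^7 s, and t = π√(a_t³/μ).
So a_t = (μ t²/π²)^(1/3) = (1.327×10^11 × (2.78022456×10^7)² / π²)^(1/3) = 2.1823×10^8 km.
Since a_t = (r₁ + r₂)/2, r₂ = 2a_t − r₁ = 2×2.1823×10^8 − 6.85168×10^7 = 3.679432×10^8 km.
In AU: r₂ = 3.679432×10^8 / 1.496×10^8 = 2.46 AU.

r₂ = 2.46 AU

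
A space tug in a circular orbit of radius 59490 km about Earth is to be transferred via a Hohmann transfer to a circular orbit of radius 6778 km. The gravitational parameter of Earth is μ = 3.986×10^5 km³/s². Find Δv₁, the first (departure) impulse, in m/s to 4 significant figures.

Δv₁ = 1418 m/s

The Hohmann ellipse has a_t = (r₁ + r₂)/2 = 33134 km.
On the circular orbit at r = 59490 km, v_c = √(μ/r) = 2.5885 km/s.
Vis-viva on the transfer ellipse at r = 59490 km gives v_t = √[μ(2/r − 1/a_t)] = 1.1707 km/s.
Δv₁ = |v_t − v_c| = |1.1707 − 2.5885| = 1.418 km/s.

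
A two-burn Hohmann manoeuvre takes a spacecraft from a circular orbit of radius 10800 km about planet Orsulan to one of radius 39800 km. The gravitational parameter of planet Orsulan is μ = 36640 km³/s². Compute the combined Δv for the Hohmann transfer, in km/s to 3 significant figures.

Δv = 0.801 km/s

Transfer-ellipse semi-major axis a_t = (r₁ + r₂)/2 = (10800 + 39800)/2 = 25300 km.
Circular speed at r₁: v₁ = √(μ/r₁) = √(36640/10800) = 1.8419 km/s.
On the transfer ellipse at r₁, vis-viva gives v_p = √[μ(2/r₁ − 1/a_t)] = 2.3102 km/s.
First burn Δv₁ = |v_p − v₁| = 0.4683 km/s.
Circular speed at r₂: v₂ = √(μ/r₂) = 0.9595 km/s.
Transfer-orbit speed at r₂: v_a = √[μ(2/r₂ − 1/a_t)] = 0.6269 km/s.
Second burn Δv₂ = |v₂ − v_a| = 0.3326 km/s.
Δv = Δv₁ + Δv₂ = 0.4683 + 0.3326 = 0.8009 km/s.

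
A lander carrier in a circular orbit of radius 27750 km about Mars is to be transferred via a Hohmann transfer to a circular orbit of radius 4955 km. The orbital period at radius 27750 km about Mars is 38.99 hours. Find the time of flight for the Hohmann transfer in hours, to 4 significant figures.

t = 8.819 hours

From Kepler's third law T² = 4π²r³/μ at r = 27750 km, T = 38.99 hours = 38.99 × 3600 s = 1.40364×10^5 s: μ = 4π²r³/T² = 42819.1 km³/s².
Transfer-ellipse semi-major axis a_t = (r₁ + r₂)/2 = (27750 + 4955)/2 = 16352.5 km.
Transfer time t = π√(a_t³/μ) = π√((16352.5)³ / 42819.1) = 31750 s.
Converting: 31750 s ÷ 3600 s/hour = 8.819 hours.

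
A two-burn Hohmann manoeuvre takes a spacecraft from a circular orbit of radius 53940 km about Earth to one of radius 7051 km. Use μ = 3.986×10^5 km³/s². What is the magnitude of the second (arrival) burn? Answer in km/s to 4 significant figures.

Semi-major axis of the transfer orbit: a_t = (53940 + 7051)/2 = 30495.5 km.
Circular speed at r = 7051 km: v_c = √(μ/r) = 7.519 km/s.
Vis-viva on the transfer ellipse at r = 7051 km gives v_t = √[μ(2/r − 1/a_t)] = 10.00 km/s.
Δv₂ = |v_t − v_c| = |10.00 − 7.519| = 2.481 km/s.

Δv₂ = 2.481 km/s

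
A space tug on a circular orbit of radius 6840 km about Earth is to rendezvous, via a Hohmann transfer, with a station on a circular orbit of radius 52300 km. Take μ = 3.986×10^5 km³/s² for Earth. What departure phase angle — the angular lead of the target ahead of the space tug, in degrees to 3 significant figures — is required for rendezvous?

φ = 103°

The Hohmann ellipse has a_t = (r₁ + r₂)/2 = 29570 km.
The half-period of the transfer ellipse is t = π√(a_t³/μ) = 25300 s.
The target's mean motion on its circular orbit is ω₂ = √(μ/r₂³) = 5.279×10^-5 rad/s.
Angle swept by the target during transfer: ω₂·t = 1.3356 rad = 76.52°.
The space tug traverses 180° on the transfer ellipse, so the target must lead by 180° − 76.52° = 103°.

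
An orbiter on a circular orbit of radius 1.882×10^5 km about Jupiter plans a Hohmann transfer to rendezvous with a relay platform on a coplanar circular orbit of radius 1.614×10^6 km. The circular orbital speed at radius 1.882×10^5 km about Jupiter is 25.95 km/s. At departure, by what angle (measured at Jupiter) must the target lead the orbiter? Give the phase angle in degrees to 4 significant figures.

φ = 104.9°

From the circular-orbit relation v² = μ/r at r = 1.882×10^5 km: μ = v²r = (25.95)² × 1.882×10^5 = 1.26734×10^8 km³/s².
Transfer-ellipse semi-major axis a_t = (r₁ + r₂)/2 = (1.882×10^5 + 1.614×10^6)/2 = 9.011×10^5 km.
The half-period of the transfer ellipse is t = π√(a_t³/μ) = 2.3871×10^5 s.
Target angular speed ω₂ = √(μ/r₂³) = 5.4902×10^-6 rad/s.
Angle swept by the target during transfer: ω₂·t = 1.3106 rad = 75.09°.
Arrival is 180° from departure on the ellipse, so φ = 180° − 75.09° = 104.9°.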